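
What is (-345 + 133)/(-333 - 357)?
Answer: 106/345 ≈ 0.30725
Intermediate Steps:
(-345 + 133)/(-333 - 357) = -212/(-690) = -212*(-1/690) = 106/345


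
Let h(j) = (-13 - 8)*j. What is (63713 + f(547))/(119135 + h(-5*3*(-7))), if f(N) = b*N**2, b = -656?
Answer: -196217391/116930 ≈ -1678.1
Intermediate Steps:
f(N) = -656*N**2
h(j) = -21*j
(63713 + f(547))/(119135 + h(-5*3*(-7))) = (63713 - 656*547**2)/(119135 - 21*(-5*3)*(-7)) = (63713 - 656*299209)/(119135 - (-315)*(-7)) = (63713 - 196281104)/(119135 - 21*105) = -196217391/(119135 - 2205) = -196217391/116930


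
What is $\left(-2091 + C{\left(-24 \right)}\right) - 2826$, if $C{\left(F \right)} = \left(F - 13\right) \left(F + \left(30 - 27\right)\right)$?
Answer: $-4140$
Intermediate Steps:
$C{\left(F \right)} = \left(-13 + F\right) \left(3 + F\right)$ ($C{\left(F \right)} = \left(-13 + F\right) \left(F + \left(30 - 27\right)\right) = \left(-13 + F\right) \left(F + 3\right) = \left(-13 + F\right) \left(3 + F\right)$)
$\left(-2091 + C{\left(-24 \right)}\right) - 2826 = \left(-2091 - \left(-201 - 576\right)\right) - 2826 = \left(-2091 + \left(-39 + 576 + 240\right)\right) - 2826 = \left(-2091 + 777\right) - 2826 = -1314 - 2826 = -4140$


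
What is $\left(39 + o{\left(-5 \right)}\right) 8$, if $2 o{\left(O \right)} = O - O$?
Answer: $312$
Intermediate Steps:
$o{\left(O \right)} = 0$ ($o{\left(O \right)} = \frac{O - O}{2} = \frac{1}{2} \cdot 0 = 0$)
$\left(39 + o{\left(-5 \right)}\right) 8 = \left(39 + 0\right) 8 = 39 \cdot 8 = 312$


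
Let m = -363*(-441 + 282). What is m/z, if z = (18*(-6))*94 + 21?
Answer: -1749/307 ≈ -5.6971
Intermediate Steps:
m = 57717 (m = -363*(-159) = 57717)
z = -10131 (z = -108*94 + 21 = -10152 + 21 = -10131)
m/z = 57717/(-10131) = 57717*(-1/10131) = -1749/307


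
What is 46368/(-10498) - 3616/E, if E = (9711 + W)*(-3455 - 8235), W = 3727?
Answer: -910490170024/206141641195 ≈ -4.4168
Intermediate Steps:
E = -157090220 (E = (9711 + 3727)*(-3455 - 8235) = 13438*(-11690) = -157090220)
46368/(-10498) - 3616/E = 46368/(-10498) - 3616/(-157090220) = 46368*(-1/10498) - 3616*(-1/157090220) = -23184/5249 + 904/39272555 = -910490170024/206141641195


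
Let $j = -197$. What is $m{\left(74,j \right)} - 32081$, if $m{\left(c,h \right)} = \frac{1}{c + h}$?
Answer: $- \frac{3945964}{123} \approx -32081.0$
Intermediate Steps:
$m{\left(74,j \right)} - 32081 = \frac{1}{74 - 197} - 32081 = \frac{1}{-123} - 32081 = - \frac{1}{123} - 32081 = - \frac{3945964}{123}$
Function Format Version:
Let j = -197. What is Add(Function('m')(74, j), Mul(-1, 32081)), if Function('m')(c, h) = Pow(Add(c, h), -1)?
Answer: Rational(-3945964, 123) ≈ -32081.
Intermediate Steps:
Add(Function('m')(74, j), Mul(-1, 32081)) = Add(Pow(Add(74, -197), -1), Mul(-1, 32081)) = Add(Pow(-123, -1), -32081) = Add(Rational(-1, 123), -32081) = Rational(-3945964, 123)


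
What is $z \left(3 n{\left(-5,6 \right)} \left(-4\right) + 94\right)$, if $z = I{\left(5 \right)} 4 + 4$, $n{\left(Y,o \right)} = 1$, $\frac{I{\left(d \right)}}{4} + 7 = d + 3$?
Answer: $1640$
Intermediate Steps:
$I{\left(d \right)} = -16 + 4 d$ ($I{\left(d \right)} = -28 + 4 \left(d + 3\right) = -28 + 4 \left(3 + d\right) = -28 + \left(12 + 4 d\right) = -16 + 4 d$)
$z = 20$ ($z = \left(-16 + 4 \cdot 5\right) 4 + 4 = \left(-16 + 20\right) 4 + 4 = 4 \cdot 4 + 4 = 16 + 4 = 20$)
$z \left(3 n{\left(-5,6 \right)} \left(-4\right) + 94\right) = 20 \left(3 \cdot 1 \left(-4\right) + 94\right) = 20 \left(3 \left(-4\right) + 94\right) = 20 \left(-12 + 94\right) = 20 \cdot 82 = 1640$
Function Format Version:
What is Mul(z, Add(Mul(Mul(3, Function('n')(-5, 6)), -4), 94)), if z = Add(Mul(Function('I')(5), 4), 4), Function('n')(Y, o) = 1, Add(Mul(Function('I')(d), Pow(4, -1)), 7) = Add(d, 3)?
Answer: 1640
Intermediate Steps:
Function('I')(d) = Add(-16, Mul(4, d)) (Function('I')(d) = Add(-28, Mul(4, Add(d, 3))) = Add(-28, Mul(4, Add(3, d))) = Add(-28, Add(12, Mul(4, d))) = Add(-16, Mul(4, d)))
z = 20 (z = Add(Mul(Add(-16, Mul(4, 5)), 4), 4) = Add(Mul(Add(-16, 20), 4), 4) = Add(Mul(4, 4), 4) = Add(16, 4) = 20)
Mul(z, Add(Mul(Mul(3, Function('n')(-5, 6)), -4), 94)) = Mul(20, Add(Mul(Mul(3, 1), -4), 94)) = Mul(20, Add(Mul(3, -4), 94)) = Mul(20, Add(-12, 94)) = Mul(20, 82) = 1640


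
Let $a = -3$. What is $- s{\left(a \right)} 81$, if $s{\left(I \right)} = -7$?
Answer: $567$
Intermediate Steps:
$- s{\left(a \right)} 81 = - \left(-7\right) 81 = \left(-1\right) \left(-567\right) = 567$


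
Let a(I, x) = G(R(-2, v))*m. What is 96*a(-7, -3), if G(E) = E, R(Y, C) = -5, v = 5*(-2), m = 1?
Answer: -480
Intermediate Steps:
v = -10
a(I, x) = -5 (a(I, x) = -5*1 = -5)
96*a(-7, -3) = 96*(-5) = -480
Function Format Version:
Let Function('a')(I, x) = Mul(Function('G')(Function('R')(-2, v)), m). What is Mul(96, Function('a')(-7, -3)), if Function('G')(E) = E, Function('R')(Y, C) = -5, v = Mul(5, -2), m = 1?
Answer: -480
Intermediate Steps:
v = -10
Function('a')(I, x) = -5 (Function('a')(I, x) = Mul(-5, 1) = -5)
Mul(96, Function('a')(-7, -3)) = Mul(96, -5) = -480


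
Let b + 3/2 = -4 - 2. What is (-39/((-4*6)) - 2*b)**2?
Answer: 17689/64 ≈ 276.39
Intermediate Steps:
b = -15/2 (b = -3/2 + (-4 - 2) = -3/2 - 6 = -15/2 ≈ -7.5000)
(-39/((-4*6)) - 2*b)**2 = (-39/((-4*6)) - 2*(-15/2))**2 = (-39/(-24) + 15)**2 = (-39*(-1/24) + 15)**2 = (13/8 + 15)**2 = (133/8)**2 = 17689/64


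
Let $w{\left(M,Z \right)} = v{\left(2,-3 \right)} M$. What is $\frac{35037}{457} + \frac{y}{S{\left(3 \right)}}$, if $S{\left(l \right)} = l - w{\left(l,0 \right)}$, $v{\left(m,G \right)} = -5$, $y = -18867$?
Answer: $- \frac{2663851}{2742} \approx -971.5$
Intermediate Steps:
$w{\left(M,Z \right)} = - 5 M$
$S{\left(l \right)} = 6 l$ ($S{\left(l \right)} = l - - 5 l = l + 5 l = 6 l$)
$\frac{35037}{457} + \frac{y}{S{\left(3 \right)}} = \frac{35037}{457} - \frac{18867}{6 \cdot 3} = 35037 \cdot \frac{1}{457} - \frac{18867}{18} = \frac{35037}{457} - \frac{6289}{6} = - \frac{2663851}{2742}$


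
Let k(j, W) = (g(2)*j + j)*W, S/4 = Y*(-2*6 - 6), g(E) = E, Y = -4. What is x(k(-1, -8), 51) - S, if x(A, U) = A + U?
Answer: -213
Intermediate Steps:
S = 288 (S = 4*(-4*(-2*6 - 6)) = 4*(-4*(-12 - 6)) = 4*(-4*(-18)) = 4*72 = 288)
k(j, W) = 3*W*j (k(j, W) = (2*j + j)*W = (3*j)*W = 3*W*j)
x(k(-1, -8), 51) - S = (3*(-8)*(-1) + 51) - 1*288 = (24 + 51) - 288 = 75 - 288 = -213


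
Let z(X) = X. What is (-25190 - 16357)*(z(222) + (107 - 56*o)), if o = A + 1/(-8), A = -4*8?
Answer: -88412016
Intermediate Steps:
A = -32
o = -257/8 (o = -32 + 1/(-8) = -32 - ⅛ = -257/8 ≈ -32.125)
(-25190 - 16357)*(z(222) + (107 - 56*o)) = (-25190 - 16357)*(222 + (107 - 56*(-257/8))) = -41547*(222 + (107 + 1799)) = -41547*(222 + 1906) = -41547*2128 = -88412016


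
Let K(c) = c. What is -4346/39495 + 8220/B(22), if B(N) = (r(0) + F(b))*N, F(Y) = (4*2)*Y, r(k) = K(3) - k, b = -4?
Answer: -163710824/12598905 ≈ -12.994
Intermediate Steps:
r(k) = 3 - k
F(Y) = 8*Y
B(N) = -29*N (B(N) = ((3 - 1*0) + 8*(-4))*N = ((3 + 0) - 32)*N = (3 - 32)*N = -29*N)
-4346/39495 + 8220/B(22) = -4346/39495 + 8220/((-29*22)) = -4346*1/39495 + 8220/(-638) = -4346/39495 + 8220*(-1/638) = -4346/39495 - 4110/319 = -163710824/12598905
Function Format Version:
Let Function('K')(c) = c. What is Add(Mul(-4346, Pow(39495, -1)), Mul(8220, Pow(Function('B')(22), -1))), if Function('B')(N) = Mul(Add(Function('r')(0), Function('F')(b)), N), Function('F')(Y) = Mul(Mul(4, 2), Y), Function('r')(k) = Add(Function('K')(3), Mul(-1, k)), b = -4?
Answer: Rational(-163710824, 12598905) ≈ -12.994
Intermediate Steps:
Function('r')(k) = Add(3, Mul(-1, k))
Function('F')(Y) = Mul(8, Y)
Function('B')(N) = Mul(-29, N) (Function('B')(N) = Mul(Add(Add(3, Mul(-1, 0)), Mul(8, -4)), N) = Mul(Add(Add(3, 0), -32), N) = Mul(Add(3, -32), N) = Mul(-29, N))
Add(Mul(-4346, Pow(39495, -1)), Mul(8220, Pow(Function('B')(22), -1))) = Add(Mul(-4346, Pow(39495, -1)), Mul(8220, Pow(Mul(-29, 22), -1))) = Add(Mul(-4346, Rational(1, 39495)), Mul(8220, Pow(-638, -1))) = Add(Rational(-4346, 39495), Mul(8220, Rational(-1, 638))) = Add(Rational(-4346, 39495), Rational(-4110, 319)) = Rational(-163710824, 12598905)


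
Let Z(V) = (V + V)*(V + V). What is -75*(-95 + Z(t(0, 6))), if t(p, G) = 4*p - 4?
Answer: 2325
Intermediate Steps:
t(p, G) = -4 + 4*p
Z(V) = 4*V² (Z(V) = (2*V)*(2*V) = 4*V²)
-75*(-95 + Z(t(0, 6))) = -75*(-95 + 4*(-4 + 4*0)²) = -75*(-95 + 4*(-4 + 0)²) = -75*(-95 + 4*(-4)²) = -75*(-95 + 4*16) = -75*(-95 + 64) = -75*(-31) = 2325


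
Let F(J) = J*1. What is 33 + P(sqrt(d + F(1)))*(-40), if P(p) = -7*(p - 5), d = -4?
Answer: -1367 + 280*I*sqrt(3) ≈ -1367.0 + 484.97*I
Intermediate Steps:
F(J) = J
P(p) = 35 - 7*p (P(p) = -7*(-5 + p) = 35 - 7*p)
33 + P(sqrt(d + F(1)))*(-40) = 33 + (35 - 7*sqrt(-4 + 1))*(-40) = 33 + (35 - 7*I*sqrt(3))*(-40) = 33 + (-1400 + 280*I*sqrt(3)) = -1367 + 280*I*sqrt(3)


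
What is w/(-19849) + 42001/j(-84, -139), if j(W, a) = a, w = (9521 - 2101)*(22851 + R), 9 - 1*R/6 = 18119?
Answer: 87668008571/2759011 ≈ 31775.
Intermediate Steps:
R = -108660 (R = 54 - 6*18119 = 54 - 108714 = -108660)
w = -636702780 (w = (9521 - 2101)*(22851 - 108660) = 7420*(-85809) = -636702780)
w/(-19849) + 42001/j(-84, -139) = -636702780/(-19849) + 42001/(-139) = -636702780*(-1/19849) + 42001*(-1/139) = 636702780/19849 - 42001/139 = 87668008571/2759011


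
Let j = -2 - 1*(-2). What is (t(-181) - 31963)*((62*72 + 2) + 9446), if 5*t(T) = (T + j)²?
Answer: -1767575248/5 ≈ -3.5352e+8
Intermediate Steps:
j = 0 (j = -2 + 2 = 0)
t(T) = T²/5 (t(T) = (T + 0)²/5 = T²/5)
(t(-181) - 31963)*((62*72 + 2) + 9446) = ((⅕)*(-181)² - 31963)*((62*72 + 2) + 9446) = ((⅕)*32761 - 31963)*((4464 + 2) + 9446) = (32761/5 - 31963)*(4466 + 9446) = -127054/5*13912 = -1767575248/5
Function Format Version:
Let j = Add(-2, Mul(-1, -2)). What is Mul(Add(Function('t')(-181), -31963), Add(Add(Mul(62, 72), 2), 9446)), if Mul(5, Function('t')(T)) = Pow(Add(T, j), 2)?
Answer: Rational(-1767575248, 5) ≈ -3.5352e+8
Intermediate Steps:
j = 0 (j = Add(-2, 2) = 0)
Function('t')(T) = Mul(Rational(1, 5), Pow(T, 2)) (Function('t')(T) = Mul(Rational(1, 5), Pow(Add(T, 0), 2)) = Mul(Rational(1, 5), Pow(T, 2)))
Mul(Add(Function('t')(-181), -31963), Add(Add(Mul(62, 72), 2), 9446)) = Mul(Add(Mul(Rational(1, 5), Pow(-181, 2)), -31963), Add(Add(Mul(62, 72), 2), 9446)) = Mul(Add(Mul(Rational(1, 5), 32761), -31963), Add(Add(4464, 2), 9446)) = Mul(Add(Rational(32761, 5), -31963), Add(4466, 9446)) = Mul(Rational(-127054, 5), 13912) = Rational(-1767575248, 5)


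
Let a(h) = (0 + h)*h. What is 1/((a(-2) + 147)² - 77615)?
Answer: -1/54814 ≈ -1.8244e-5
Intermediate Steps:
a(h) = h² (a(h) = h*h = h²)
1/((a(-2) + 147)² - 77615) = 1/(((-2)² + 147)² - 77615) = 1/((4 + 147)² - 77615) = 1/(151² - 77615) = 1/(22801 - 77615) = 1/(-54814) = -1/54814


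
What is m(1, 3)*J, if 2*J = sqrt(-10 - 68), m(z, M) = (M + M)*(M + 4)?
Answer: 21*I*sqrt(78) ≈ 185.47*I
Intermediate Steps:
m(z, M) = 2*M*(4 + M) (m(z, M) = (2*M)*(4 + M) = 2*M*(4 + M))
J = I*sqrt(78)/2 (J = sqrt(-10 - 68)/2 = sqrt(-78)/2 = (I*sqrt(78))/2 = I*sqrt(78)/2 ≈ 4.4159*I)
m(1, 3)*J = (2*3*(4 + 3))*(I*sqrt(78)/2) = (2*3*7)*(I*sqrt(78)/2) = 42*(I*sqrt(78)/2) = 21*I*sqrt(78)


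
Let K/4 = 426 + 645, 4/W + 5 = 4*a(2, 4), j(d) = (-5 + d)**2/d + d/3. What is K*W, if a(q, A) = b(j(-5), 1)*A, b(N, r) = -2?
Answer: -17136/37 ≈ -463.14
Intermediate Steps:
j(d) = d/3 + (-5 + d)**2/d (j(d) = (-5 + d)**2/d + d*(1/3) = (-5 + d)**2/d + d/3 = d/3 + (-5 + d)**2/d)
a(q, A) = -2*A
W = -4/37 (W = 4/(-5 + 4*(-2*4)) = 4/(-5 + 4*(-8)) = 4/(-5 - 32) = 4/(-37) = 4*(-1/37) = -4/37 ≈ -0.10811)
K = 4284 (K = 4*(426 + 645) = 4*1071 = 4284)
K*W = 4284*(-4/37) = -17136/37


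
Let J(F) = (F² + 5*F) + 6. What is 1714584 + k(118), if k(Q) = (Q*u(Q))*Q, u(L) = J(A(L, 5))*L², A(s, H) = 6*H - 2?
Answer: 180308046264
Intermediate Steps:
A(s, H) = -2 + 6*H
J(F) = 6 + F² + 5*F
u(L) = 930*L² (u(L) = (6 + (-2 + 6*5)² + 5*(-2 + 6*5))*L² = (6 + (-2 + 30)² + 5*(-2 + 30))*L² = (6 + 28² + 5*28)*L² = (6 + 784 + 140)*L² = 930*L²)
k(Q) = 930*Q⁴ (k(Q) = (Q*(930*Q²))*Q = (930*Q³)*Q = 930*Q⁴)
1714584 + k(118) = 1714584 + 930*118⁴ = 1714584 + 930*193877776 = 1714584 + 180306331680 = 180308046264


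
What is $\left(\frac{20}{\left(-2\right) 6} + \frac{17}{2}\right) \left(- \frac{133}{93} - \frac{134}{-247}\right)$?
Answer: $- \frac{835949}{137826} \approx -6.0652$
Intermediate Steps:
$\left(\frac{20}{\left(-2\right) 6} + \frac{17}{2}\right) \left(- \frac{133}{93} - \frac{134}{-247}\right) = \left(\frac{20}{-12} + 17 \cdot \frac{1}{2}\right) \left(\left(-133\right) \frac{1}{93} - - \frac{134}{247}\right) = \left(20 \left(- \frac{1}{12}\right) + \frac{17}{2}\right) \left(- \frac{133}{93} + \frac{134}{247}\right) = \left(- \frac{5}{3} + \frac{17}{2}\right) \left(- \frac{20389}{22971}\right) = \frac{41}{6} \left(- \frac{20389}{22971}\right) = - \frac{835949}{137826}$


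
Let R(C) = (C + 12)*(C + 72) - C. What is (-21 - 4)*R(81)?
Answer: -353700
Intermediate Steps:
R(C) = -C + (12 + C)*(72 + C) (R(C) = (12 + C)*(72 + C) - C = -C + (12 + C)*(72 + C))
(-21 - 4)*R(81) = (-21 - 4)*(864 + 81² + 83*81) = -25*(864 + 6561 + 6723) = -25*14148 = -353700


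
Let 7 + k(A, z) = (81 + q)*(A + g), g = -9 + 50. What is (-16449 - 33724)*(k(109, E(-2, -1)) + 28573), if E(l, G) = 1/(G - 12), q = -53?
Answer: -1643968518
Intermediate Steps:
g = 41
E(l, G) = 1/(-12 + G)
k(A, z) = 1141 + 28*A (k(A, z) = -7 + (81 - 53)*(A + 41) = -7 + 28*(41 + A) = -7 + (1148 + 28*A) = 1141 + 28*A)
(-16449 - 33724)*(k(109, E(-2, -1)) + 28573) = (-16449 - 33724)*((1141 + 28*109) + 28573) = -50173*((1141 + 3052) + 28573) = -50173*(4193 + 28573) = -50173*32766 = -1643968518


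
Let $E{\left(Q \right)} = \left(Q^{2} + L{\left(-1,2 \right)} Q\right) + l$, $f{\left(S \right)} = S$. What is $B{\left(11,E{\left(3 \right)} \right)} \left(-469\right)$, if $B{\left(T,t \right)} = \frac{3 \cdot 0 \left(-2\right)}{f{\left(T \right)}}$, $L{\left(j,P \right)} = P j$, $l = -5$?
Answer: $0$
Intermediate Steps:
$E{\left(Q \right)} = -5 + Q^{2} - 2 Q$ ($E{\left(Q \right)} = \left(Q^{2} + 2 \left(-1\right) Q\right) - 5 = \left(Q^{2} - 2 Q\right) - 5 = -5 + Q^{2} - 2 Q$)
$B{\left(T,t \right)} = 0$ ($B{\left(T,t \right)} = \frac{3 \cdot 0 \left(-2\right)}{T} = \frac{0 \left(-2\right)}{T} = \frac{0}{T} = 0$)
$B{\left(11,E{\left(3 \right)} \right)} \left(-469\right) = 0 \left(-469\right) = 0$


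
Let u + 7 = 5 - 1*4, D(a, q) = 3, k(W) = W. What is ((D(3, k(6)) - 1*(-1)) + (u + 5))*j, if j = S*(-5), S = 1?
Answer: -15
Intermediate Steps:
u = -6 (u = -7 + (5 - 1*4) = -7 + (5 - 4) = -7 + 1 = -6)
j = -5 (j = 1*(-5) = -5)
((D(3, k(6)) - 1*(-1)) + (u + 5))*j = ((3 - 1*(-1)) + (-6 + 5))*(-5) = ((3 + 1) - 1)*(-5) = (4 - 1)*(-5) = 3*(-5) = -15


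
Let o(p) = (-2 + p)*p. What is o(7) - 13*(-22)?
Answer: 321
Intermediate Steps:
o(p) = p*(-2 + p)
o(7) - 13*(-22) = 7*(-2 + 7) - 13*(-22) = 7*5 + 286 = 35 + 286 = 321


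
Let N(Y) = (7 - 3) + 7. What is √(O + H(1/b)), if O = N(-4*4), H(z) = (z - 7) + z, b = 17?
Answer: √1190/17 ≈ 2.0292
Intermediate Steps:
H(z) = -7 + 2*z (H(z) = (-7 + z) + z = -7 + 2*z)
N(Y) = 11 (N(Y) = 4 + 7 = 11)
O = 11
√(O + H(1/b)) = √(11 + (-7 + 2*(1/17))) = √(11 + (-7 + 2/17)) = √(11 - 117/17) = √(70/17) = √1190/17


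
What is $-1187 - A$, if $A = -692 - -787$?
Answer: $-1282$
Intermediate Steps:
$A = 95$ ($A = -692 + 787 = 95$)
$-1187 - A = -1187 - 95 = -1282$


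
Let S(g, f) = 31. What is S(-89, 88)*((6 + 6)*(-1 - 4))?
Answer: -1860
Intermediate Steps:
S(-89, 88)*((6 + 6)*(-1 - 4)) = 31*((6 + 6)*(-1 - 4)) = 31*(12*(-5)) = 31*(-60) = -1860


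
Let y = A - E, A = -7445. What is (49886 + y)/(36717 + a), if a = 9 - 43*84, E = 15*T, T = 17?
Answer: 7031/5519 ≈ 1.2740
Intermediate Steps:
E = 255 (E = 15*17 = 255)
y = -7700 (y = -7445 - 1*255 = -7445 - 255 = -7700)
a = -3603 (a = 9 - 3612 = -3603)
(49886 + y)/(36717 + a) = (49886 - 7700)/(36717 - 3603) = 42186/33114 = 42186*(1/33114) = 7031/5519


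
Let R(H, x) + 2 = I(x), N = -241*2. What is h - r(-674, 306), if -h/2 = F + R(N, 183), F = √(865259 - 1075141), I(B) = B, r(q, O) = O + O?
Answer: -974 - 2*I*√209882 ≈ -974.0 - 916.26*I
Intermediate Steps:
r(q, O) = 2*O
N = -482
R(H, x) = -2 + x
F = I*√209882 (F = √(-209882) = I*√209882 ≈ 458.13*I)
h = -362 - 2*I*√209882 (h = -2*(I*√209882 + (-2 + 183)) = -2*(I*√209882 + 181) = -2*(181 + I*√209882) = -362 - 2*I*√209882 ≈ -362.0 - 916.26*I)
h - r(-674, 306) = (-362 - 2*I*√209882) - 2*306 = (-362 - 2*I*√209882) - 1*612 = (-362 - 2*I*√209882) - 612 = -974 - 2*I*√209882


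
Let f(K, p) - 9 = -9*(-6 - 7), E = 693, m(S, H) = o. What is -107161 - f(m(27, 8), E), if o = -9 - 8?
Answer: -107287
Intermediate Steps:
o = -17
m(S, H) = -17
f(K, p) = 126 (f(K, p) = 9 - 9*(-6 - 7) = 9 - 9*(-13) = 9 + 117 = 126)
-107161 - f(m(27, 8), E) = -107161 - 1*126 = -107161 - 126 = -107287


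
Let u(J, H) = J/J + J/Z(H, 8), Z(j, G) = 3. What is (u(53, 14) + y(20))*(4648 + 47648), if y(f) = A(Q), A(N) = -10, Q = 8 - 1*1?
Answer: 453232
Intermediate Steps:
Q = 7 (Q = 8 - 1 = 7)
y(f) = -10
u(J, H) = 1 + J/3 (u(J, H) = J/J + J/3 = 1 + J*(⅓) = 1 + J/3)
(u(53, 14) + y(20))*(4648 + 47648) = ((1 + (⅓)*53) - 10)*(4648 + 47648) = ((1 + 53/3) - 10)*52296 = (56/3 - 10)*52296 = (26/3)*52296 = 453232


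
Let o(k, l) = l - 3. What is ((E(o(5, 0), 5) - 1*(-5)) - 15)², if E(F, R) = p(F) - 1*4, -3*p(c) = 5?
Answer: 2209/9 ≈ 245.44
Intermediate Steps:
p(c) = -5/3 (p(c) = -⅓*5 = -5/3)
o(k, l) = -3 + l
E(F, R) = -17/3 (E(F, R) = -5/3 - 1*4 = -5/3 - 4 = -17/3)
((E(o(5, 0), 5) - 1*(-5)) - 15)² = ((-17/3 - 1*(-5)) - 15)² = ((-17/3 + 5) - 15)² = (-⅔ - 15)² = (-47/3)² = 2209/9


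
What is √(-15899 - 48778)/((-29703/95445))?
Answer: -31815*I*√64677/9901 ≈ -817.2*I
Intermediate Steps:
√(-15899 - 48778)/((-29703/95445)) = √(-64677)/((-29703*1/95445)) = (I*√64677)/(-9901/31815) = (I*√64677)*(-31815/9901) = -31815*I*√64677/9901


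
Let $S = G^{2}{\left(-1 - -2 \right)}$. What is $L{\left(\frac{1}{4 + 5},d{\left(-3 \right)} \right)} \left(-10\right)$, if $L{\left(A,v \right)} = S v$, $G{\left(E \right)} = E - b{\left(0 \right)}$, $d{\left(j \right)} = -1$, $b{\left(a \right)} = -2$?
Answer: $90$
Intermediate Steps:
$G{\left(E \right)} = 2 + E$ ($G{\left(E \right)} = E - -2 = E + 2 = 2 + E$)
$S = 9$ ($S = \left(2 - -1\right)^{2} = \left(2 + \left(-1 + 2\right)\right)^{2} = \left(2 + 1\right)^{2} = 3^{2} = 9$)
$L{\left(A,v \right)} = 9 v$
$L{\left(\frac{1}{4 + 5},d{\left(-3 \right)} \right)} \left(-10\right) = 9 \left(-1\right) \left(-10\right) = \left(-9\right) \left(-10\right) = 90$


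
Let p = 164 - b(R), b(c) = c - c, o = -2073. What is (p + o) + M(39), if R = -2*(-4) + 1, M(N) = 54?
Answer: -1855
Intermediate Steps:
R = 9 (R = 8 + 1 = 9)
b(c) = 0
p = 164 (p = 164 - 1*0 = 164 + 0 = 164)
(p + o) + M(39) = (164 - 2073) + 54 = -1909 + 54 = -1855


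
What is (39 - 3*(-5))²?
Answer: 2916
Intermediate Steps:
(39 - 3*(-5))² = (39 + 15)² = 54² = 2916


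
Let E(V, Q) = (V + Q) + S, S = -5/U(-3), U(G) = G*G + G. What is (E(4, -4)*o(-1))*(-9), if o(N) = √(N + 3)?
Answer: 15*√2/2 ≈ 10.607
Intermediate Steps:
U(G) = G + G² (U(G) = G² + G = G + G²)
o(N) = √(3 + N)
S = -⅚ (S = -5*(-1/(3*(1 - 3))) = -5/((-3*(-2))) = -5/6 = -5*⅙ = -⅚ ≈ -0.83333)
E(V, Q) = -⅚ + Q + V (E(V, Q) = (V + Q) - ⅚ = (Q + V) - ⅚ = -⅚ + Q + V)
(E(4, -4)*o(-1))*(-9) = ((-⅚ - 4 + 4)*√(3 - 1))*(-9) = -5*√2/6*(-9) = 15*√2/2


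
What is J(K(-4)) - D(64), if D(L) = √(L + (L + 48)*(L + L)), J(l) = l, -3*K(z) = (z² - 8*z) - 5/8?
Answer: -3259/24 ≈ -135.79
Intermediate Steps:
K(z) = 5/24 - z²/3 + 8*z/3 (K(z) = -((z² - 8*z) - 5/8)/3 = -(-5/8 + z² - 8*z)/3 = 5/24 - z²/3 + 8*z/3)
D(L) = √(L + 2*L*(48 + L)) (D(L) = √(L + (48 + L)*(2*L)) = √(L + 2*L*(48 + L)))
J(K(-4)) - D(64) = (5/24 - ⅓*(-4)² + (8/3)*(-4)) - √(64*(97 + 2*64)) = (5/24 - ⅓*16 - 32/3) - √(64*(97 + 128)) = (5/24 - 16/3 - 32/3) - √(64*225) = -379/24 - √14400 = -379/24 - 1*120 = -379/24 - 120 = -3259/24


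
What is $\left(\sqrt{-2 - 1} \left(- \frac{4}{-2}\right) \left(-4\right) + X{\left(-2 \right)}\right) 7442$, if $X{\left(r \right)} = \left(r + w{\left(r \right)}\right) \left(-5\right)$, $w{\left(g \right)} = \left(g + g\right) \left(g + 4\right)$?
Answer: $372100 - 59536 i \sqrt{3} \approx 3.721 \cdot 10^{5} - 1.0312 \cdot 10^{5} i$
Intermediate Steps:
$w{\left(g \right)} = 2 g \left(4 + g\right)$
$X{\left(r \right)} = - 5 r - 10 r \left(4 + r\right)$ ($X{\left(r \right)} = \left(r + 2 r \left(4 + r\right)\right) \left(-5\right) = - 5 r - 10 r \left(4 + r\right)$)
$\left(\sqrt{-2 - 1} \left(- \frac{4}{-2}\right) \left(-4\right) + X{\left(-2 \right)}\right) 7442 = \left(\sqrt{-2 - 1} \left(- \frac{4}{-2}\right) \left(-4\right) + 5 \left(-2\right) \left(-9 - -4\right)\right) 7442 = \left(\sqrt{-3} \left(\left(-4\right) \left(- \frac{1}{2}\right)\right) \left(-4\right) + 5 \left(-2\right) \left(-9 + 4\right)\right) 7442 = \left(i \sqrt{3} \cdot 2 \left(-4\right) + 5 \left(-2\right) \left(-5\right)\right) 7442 = \left(2 i \sqrt{3} \left(-4\right) + 50\right) 7442 = \left(- 8 i \sqrt{3} + 50\right) 7442 = \left(50 - 8 i \sqrt{3}\right) 7442 = 372100 - 59536 i \sqrt{3}$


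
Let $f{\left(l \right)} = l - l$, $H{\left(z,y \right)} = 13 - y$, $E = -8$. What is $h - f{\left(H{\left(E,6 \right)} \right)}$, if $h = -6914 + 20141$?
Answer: $13227$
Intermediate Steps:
$h = 13227$
$f{\left(l \right)} = 0$
$h - f{\left(H{\left(E,6 \right)} \right)} = 13227 - 0 = 13227 + 0 = 13227$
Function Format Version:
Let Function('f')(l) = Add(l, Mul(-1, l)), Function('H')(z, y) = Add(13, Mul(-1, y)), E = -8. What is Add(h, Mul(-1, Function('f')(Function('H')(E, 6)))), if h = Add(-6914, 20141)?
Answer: 13227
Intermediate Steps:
h = 13227
Function('f')(l) = 0
Add(h, Mul(-1, Function('f')(Function('H')(E, 6)))) = Add(13227, Mul(-1, 0)) = Add(13227, 0) = 13227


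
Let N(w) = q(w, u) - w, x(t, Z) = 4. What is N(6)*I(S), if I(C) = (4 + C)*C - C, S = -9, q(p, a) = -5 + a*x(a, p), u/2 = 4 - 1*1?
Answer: 702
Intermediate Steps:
u = 6 (u = 2*(4 - 1*1) = 2*(4 - 1) = 2*3 = 6)
q(p, a) = -5 + 4*a (q(p, a) = -5 + a*4 = -5 + 4*a)
N(w) = 19 - w (N(w) = (-5 + 4*6) - w = (-5 + 24) - w = 19 - w)
I(C) = -C + C*(4 + C) (I(C) = C*(4 + C) - C = -C + C*(4 + C))
N(6)*I(S) = (19 - 1*6)*(-9*(3 - 9)) = (19 - 6)*(-9*(-6)) = 13*54 = 702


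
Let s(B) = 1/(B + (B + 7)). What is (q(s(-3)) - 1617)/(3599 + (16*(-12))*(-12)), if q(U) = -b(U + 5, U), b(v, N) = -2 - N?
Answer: -1614/5903 ≈ -0.27342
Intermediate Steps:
s(B) = 1/(7 + 2*B) (s(B) = 1/(B + (7 + B)) = 1/(7 + 2*B))
q(U) = 2 + U (q(U) = -(-2 - U) = 2 + U)
(q(s(-3)) - 1617)/(3599 + (16*(-12))*(-12)) = ((2 + 1/(7 + 2*(-3))) - 1617)/(3599 + (16*(-12))*(-12)) = ((2 + 1/(7 - 6)) - 1617)/(3599 - 192*(-12)) = ((2 + 1/1) - 1617)/(3599 + 2304) = ((2 + 1) - 1617)/5903 = (3 - 1617)*(1/5903) = -1614*1/5903 = -1614/5903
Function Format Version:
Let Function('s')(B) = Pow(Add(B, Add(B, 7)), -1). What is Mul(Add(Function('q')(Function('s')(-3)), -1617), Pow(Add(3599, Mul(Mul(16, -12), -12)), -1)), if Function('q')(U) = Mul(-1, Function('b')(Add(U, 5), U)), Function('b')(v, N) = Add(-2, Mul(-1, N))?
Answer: Rational(-1614, 5903) ≈ -0.27342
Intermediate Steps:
Function('s')(B) = Pow(Add(7, Mul(2, B)), -1) (Function('s')(B) = Pow(Add(B, Add(7, B)), -1) = Pow(Add(7, Mul(2, B)), -1))
Function('q')(U) = Add(2, U) (Function('q')(U) = Mul(-1, Add(-2, Mul(-1, U))) = Add(2, U))
Mul(Add(Function('q')(Function('s')(-3)), -1617), Pow(Add(3599, Mul(Mul(16, -12), -12)), -1)) = Mul(Add(Add(2, Pow(Add(7, Mul(2, -3)), -1)), -1617), Pow(Add(3599, Mul(Mul(16, -12), -12)), -1)) = Mul(Add(Add(2, Pow(Add(7, -6), -1)), -1617), Pow(Add(3599, Mul(-192, -12)), -1)) = Mul(Add(Add(2, Pow(1, -1)), -1617), Pow(Add(3599, 2304), -1)) = Mul(Add(Add(2, 1), -1617), Pow(5903, -1)) = Mul(Add(3, -1617), Rational(1, 5903)) = Mul(-1614, Rational(1, 5903)) = Rational(-1614, 5903)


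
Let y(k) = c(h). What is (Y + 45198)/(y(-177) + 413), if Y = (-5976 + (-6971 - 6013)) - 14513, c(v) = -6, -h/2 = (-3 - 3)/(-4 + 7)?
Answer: 11725/407 ≈ 28.808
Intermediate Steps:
h = 4 (h = -2*(-3 - 3)/(-4 + 7) = -(-12)/3 = -2*(-2) = 4)
y(k) = -6
Y = -33473 (Y = (-5976 - 12984) - 14513 = -18960 - 14513 = -33473)
(Y + 45198)/(y(-177) + 413) = (-33473 + 45198)/(-6 + 413) = 11725/407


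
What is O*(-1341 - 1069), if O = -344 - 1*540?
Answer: 2130440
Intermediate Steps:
O = -884 (O = -344 - 540 = -884)
O*(-1341 - 1069) = -884*(-1341 - 1069) = -884*(-2410) = 2130440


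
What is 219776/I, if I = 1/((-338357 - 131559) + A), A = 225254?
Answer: -53770835712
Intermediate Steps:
I = -1/244662 (I = 1/((-338357 - 131559) + 225254) = 1/(-469916 + 225254) = 1/(-244662) = -1/244662 ≈ -4.0873e-6)
219776/I = 219776/(-1/244662) = 219776*(-244662) = -53770835712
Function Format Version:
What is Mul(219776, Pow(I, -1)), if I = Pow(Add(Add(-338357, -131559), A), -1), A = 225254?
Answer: -53770835712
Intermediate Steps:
I = Rational(-1, 244662) (I = Pow(Add(Add(-338357, -131559), 225254), -1) = Pow(Add(-469916, 225254), -1) = Pow(-244662, -1) = Rational(-1, 244662) ≈ -4.0873e-6)
Mul(219776, Pow(I, -1)) = Mul(219776, Pow(Rational(-1, 244662), -1)) = Mul(219776, -244662) = -53770835712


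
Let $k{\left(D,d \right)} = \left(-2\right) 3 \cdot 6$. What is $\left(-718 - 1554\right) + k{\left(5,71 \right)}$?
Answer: $-2308$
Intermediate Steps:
$k{\left(D,d \right)} = -36$ ($k{\left(D,d \right)} = \left(-6\right) 6 = -36$)
$\left(-718 - 1554\right) + k{\left(5,71 \right)} = \left(-718 - 1554\right) - 36 = -2272 - 36 = -2308$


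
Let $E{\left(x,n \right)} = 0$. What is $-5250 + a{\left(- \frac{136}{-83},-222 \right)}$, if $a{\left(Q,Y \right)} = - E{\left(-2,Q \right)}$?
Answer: $-5250$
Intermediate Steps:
$a{\left(Q,Y \right)} = 0$ ($a{\left(Q,Y \right)} = \left(-1\right) 0 = 0$)
$-5250 + a{\left(- \frac{136}{-83},-222 \right)} = -5250 + 0 = -5250$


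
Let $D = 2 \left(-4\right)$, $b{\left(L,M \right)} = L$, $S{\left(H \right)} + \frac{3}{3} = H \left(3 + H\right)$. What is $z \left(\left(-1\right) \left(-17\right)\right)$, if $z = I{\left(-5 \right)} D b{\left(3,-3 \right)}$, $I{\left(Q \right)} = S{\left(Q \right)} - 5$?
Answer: $-1632$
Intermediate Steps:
$S{\left(H \right)} = -1 + H \left(3 + H\right)$
$I{\left(Q \right)} = -6 + Q^{2} + 3 Q$ ($I{\left(Q \right)} = \left(-1 + Q^{2} + 3 Q\right) - 5 = -6 + Q^{2} + 3 Q$)
$D = -8$
$z = -96$ ($z = \left(-6 + \left(-5\right)^{2} + 3 \left(-5\right)\right) \left(-8\right) 3 = \left(-6 + 25 - 15\right) \left(-8\right) 3 = 4 \left(-8\right) 3 = \left(-32\right) 3 = -96$)
$z \left(\left(-1\right) \left(-17\right)\right) = - 96 \left(\left(-1\right) \left(-17\right)\right) = \left(-96\right) 17 = -1632$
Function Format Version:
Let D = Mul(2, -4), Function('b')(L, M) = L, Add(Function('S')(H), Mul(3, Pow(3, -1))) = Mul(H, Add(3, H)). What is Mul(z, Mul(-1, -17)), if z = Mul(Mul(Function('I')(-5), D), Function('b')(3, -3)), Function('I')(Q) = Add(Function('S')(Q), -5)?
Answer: -1632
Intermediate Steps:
Function('S')(H) = Add(-1, Mul(H, Add(3, H)))
Function('I')(Q) = Add(-6, Pow(Q, 2), Mul(3, Q)) (Function('I')(Q) = Add(Add(-1, Pow(Q, 2), Mul(3, Q)), -5) = Add(-6, Pow(Q, 2), Mul(3, Q)))
D = -8
z = -96 (z = Mul(Mul(Add(-6, Pow(-5, 2), Mul(3, -5)), -8), 3) = Mul(Mul(Add(-6, 25, -15), -8), 3) = Mul(Mul(4, -8), 3) = Mul(-32, 3) = -96)
Mul(z, Mul(-1, -17)) = Mul(-96, Mul(-1, -17)) = Mul(-96, 17) = -1632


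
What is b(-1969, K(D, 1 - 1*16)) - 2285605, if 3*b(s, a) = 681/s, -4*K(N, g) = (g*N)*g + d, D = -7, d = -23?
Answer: -4500356472/1969 ≈ -2.2856e+6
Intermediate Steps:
K(N, g) = 23/4 - N*g²/4 (K(N, g) = -((g*N)*g - 23)/4 = -((N*g)*g - 23)/4 = -(N*g² - 23)/4 = -(-23 + N*g²)/4 = 23/4 - N*g²/4)
b(s, a) = 227/s (b(s, a) = (681/s)/3 = 227/s)
b(-1969, K(D, 1 - 1*16)) - 2285605 = 227/(-1969) - 2285605 = 227*(-1/1969) - 2285605 = -227/1969 - 2285605 = -4500356472/1969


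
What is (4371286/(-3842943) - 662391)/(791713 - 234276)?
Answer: -2545535227999/2142198617091 ≈ -1.1883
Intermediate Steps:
(4371286/(-3842943) - 662391)/(791713 - 234276) = (4371286*(-1/3842943) - 662391)/557437 = (-4371286/3842943 - 662391)*(1/557437) = -2545535227999/3842943*1/557437 = -2545535227999/2142198617091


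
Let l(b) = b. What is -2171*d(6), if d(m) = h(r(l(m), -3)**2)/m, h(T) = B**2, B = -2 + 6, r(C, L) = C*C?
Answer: -17368/3 ≈ -5789.3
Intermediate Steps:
r(C, L) = C**2
B = 4
h(T) = 16 (h(T) = 4**2 = 16)
d(m) = 16/m
-2171*d(6) = -34736/6 = -2171*8/3 = -17368/3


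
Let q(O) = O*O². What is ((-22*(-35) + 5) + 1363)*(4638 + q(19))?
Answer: 24580586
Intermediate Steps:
q(O) = O³
((-22*(-35) + 5) + 1363)*(4638 + q(19)) = ((-22*(-35) + 5) + 1363)*(4638 + 19³) = ((770 + 5) + 1363)*(4638 + 6859) = (775 + 1363)*11497 = 2138*11497 = 24580586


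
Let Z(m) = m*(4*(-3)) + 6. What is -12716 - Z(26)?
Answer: -12410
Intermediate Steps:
Z(m) = 6 - 12*m (Z(m) = m*(-12) + 6 = -12*m + 6 = 6 - 12*m)
-12716 - Z(26) = -12716 - (6 - 12*26) = -12716 - (6 - 312) = -12716 - 1*(-306) = -12716 + 306 = -12410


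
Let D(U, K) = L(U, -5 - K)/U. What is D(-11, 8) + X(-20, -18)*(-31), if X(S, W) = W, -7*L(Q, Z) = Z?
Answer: 42953/77 ≈ 557.83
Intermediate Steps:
L(Q, Z) = -Z/7
D(U, K) = (5/7 + K/7)/U (D(U, K) = (-(-5 - K)/7)/U = (5/7 + K/7)/U)
D(-11, 8) + X(-20, -18)*(-31) = (⅐)*(5 + 8)/(-11) - 18*(-31) = (⅐)*(-1/11)*13 + 558 = -13/77 + 558 = 42953/77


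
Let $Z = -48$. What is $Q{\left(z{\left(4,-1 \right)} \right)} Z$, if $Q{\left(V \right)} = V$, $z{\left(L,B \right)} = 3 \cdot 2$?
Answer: $-288$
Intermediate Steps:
$z{\left(L,B \right)} = 6$
$Q{\left(z{\left(4,-1 \right)} \right)} Z = 6 \left(-48\right) = -288$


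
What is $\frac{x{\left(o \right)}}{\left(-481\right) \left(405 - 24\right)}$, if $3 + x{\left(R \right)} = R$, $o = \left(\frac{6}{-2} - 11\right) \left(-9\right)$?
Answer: $- \frac{41}{61087} \approx -0.00067117$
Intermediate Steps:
$o = 126$ ($o = \left(6 \left(- \frac{1}{2}\right) - 11\right) \left(-9\right) = \left(-3 - 11\right) \left(-9\right) = \left(-14\right) \left(-9\right) = 126$)
$x{\left(R \right)} = -3 + R$
$\frac{x{\left(o \right)}}{\left(-481\right) \left(405 - 24\right)} = \frac{-3 + 126}{\left(-481\right) \left(405 - 24\right)} = \frac{123}{\left(-481\right) 381} = \frac{123}{-183261} = 123 \left(- \frac{1}{183261}\right) = - \frac{41}{61087}$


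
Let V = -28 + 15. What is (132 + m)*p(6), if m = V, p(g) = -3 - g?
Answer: -1071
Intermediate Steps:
V = -13
m = -13
(132 + m)*p(6) = (132 - 13)*(-3 - 1*6) = 119*(-3 - 6) = 119*(-9) = -1071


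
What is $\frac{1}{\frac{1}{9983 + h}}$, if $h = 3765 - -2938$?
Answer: $16686$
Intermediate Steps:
$h = 6703$ ($h = 3765 + 2938 = 6703$)
$\frac{1}{\frac{1}{9983 + h}} = \frac{1}{\frac{1}{9983 + 6703}} = \frac{1}{\frac{1}{16686}} = 16686$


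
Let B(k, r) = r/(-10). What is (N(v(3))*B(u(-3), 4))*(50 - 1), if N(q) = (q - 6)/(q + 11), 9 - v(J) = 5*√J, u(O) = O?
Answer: 294/325 + 1666*√3/325 ≈ 9.7834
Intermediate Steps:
v(J) = 9 - 5*√J
N(q) = (-6 + q)/(11 + q)
B(k, r) = -r/10 (B(k, r) = r*(-⅒) = -r/10)
(N(v(3))*B(u(-3), 4))*(50 - 1) = (((-6 + (9 - 5*√3))/(11 + (9 - 5*√3)))*(-⅒*4))*(50 - 1) = (((3 - 5*√3)/(20 - 5*√3))*(-⅖))*49 = -2*(3 - 5*√3)/(5*(20 - 5*√3))*49 = -98*(3 - 5*√3)/(5*(20 - 5*√3))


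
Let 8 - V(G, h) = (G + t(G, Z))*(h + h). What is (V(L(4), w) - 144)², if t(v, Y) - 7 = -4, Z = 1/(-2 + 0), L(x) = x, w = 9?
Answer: 68644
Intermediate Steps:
Z = -½ (Z = 1/(-2) = -½ ≈ -0.50000)
t(v, Y) = 3 (t(v, Y) = 7 - 4 = 3)
V(G, h) = 8 - 2*h*(3 + G) (V(G, h) = 8 - (G + 3)*(h + h) = 8 - (3 + G)*2*h = 8 - 2*h*(3 + G))
(V(L(4), w) - 144)² = ((8 - 6*9 - 2*4*9) - 144)² = ((8 - 54 - 72) - 144)² = (-118 - 144)² = (-262)² = 68644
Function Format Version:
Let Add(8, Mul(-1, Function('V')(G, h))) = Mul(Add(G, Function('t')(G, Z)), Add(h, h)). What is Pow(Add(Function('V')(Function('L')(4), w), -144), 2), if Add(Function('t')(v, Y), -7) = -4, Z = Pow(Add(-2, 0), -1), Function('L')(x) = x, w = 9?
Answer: 68644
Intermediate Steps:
Z = Rational(-1, 2) (Z = Pow(-2, -1) = Rational(-1, 2) ≈ -0.50000)
Function('t')(v, Y) = 3 (Function('t')(v, Y) = Add(7, -4) = 3)
Function('V')(G, h) = Add(8, Mul(-2, h, Add(3, G))) (Function('V')(G, h) = Add(8, Mul(-1, Mul(Add(G, 3), Add(h, h)))) = Add(8, Mul(-1, Mul(Add(3, G), Mul(2, h)))) = Add(8, Mul(-1, Mul(2, h, Add(3, G)))) = Add(8, Mul(-2, h, Add(3, G))))
Pow(Add(Function('V')(Function('L')(4), w), -144), 2) = Pow(Add(Add(8, Mul(-6, 9), Mul(-2, 4, 9)), -144), 2) = Pow(Add(Add(8, -54, -72), -144), 2) = Pow(Add(-118, -144), 2) = Pow(-262, 2) = 68644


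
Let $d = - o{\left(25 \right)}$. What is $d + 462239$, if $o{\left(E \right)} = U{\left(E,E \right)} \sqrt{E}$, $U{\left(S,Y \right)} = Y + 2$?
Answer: $462104$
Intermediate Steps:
$U{\left(S,Y \right)} = 2 + Y$
$o{\left(E \right)} = \sqrt{E} \left(2 + E\right)$ ($o{\left(E \right)} = \left(2 + E\right) \sqrt{E} = \sqrt{E} \left(2 + E\right)$)
$d = -135$ ($d = - \sqrt{25} \left(2 + 25\right) = - 5 \cdot 27 = \left(-1\right) 135 = -135$)
$d + 462239 = -135 + 462239 = 462104$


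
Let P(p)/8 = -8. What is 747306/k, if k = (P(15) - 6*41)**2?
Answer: 373653/48050 ≈ 7.7763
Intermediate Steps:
P(p) = -64 (P(p) = 8*(-8) = -64)
k = 96100 (k = (-64 - 6*41)**2 = (-64 - 246)**2 = (-310)**2 = 96100)
747306/k = 747306/96100 = 747306*(1/96100) = 373653/48050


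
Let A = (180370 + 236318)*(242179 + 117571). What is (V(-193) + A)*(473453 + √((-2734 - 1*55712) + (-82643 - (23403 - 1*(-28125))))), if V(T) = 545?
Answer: 70972265831155885 + 149903508545*I*√192617 ≈ 7.0972e+16 + 6.579e+13*I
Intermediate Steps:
A = 149903508000 (A = 416688*359750 = 149903508000)
(V(-193) + A)*(473453 + √((-2734 - 1*55712) + (-82643 - (23403 - 1*(-28125))))) = (545 + 149903508000)*(473453 + √((-2734 - 1*55712) + (-82643 - (23403 - 1*(-28125))))) = 149903508545*(473453 + √((-2734 - 55712) + (-82643 - (23403 + 28125)))) = 149903508545*(473453 + √(-58446 + (-82643 - 1*51528))) = 149903508545*(473453 + √(-58446 + (-82643 - 51528))) = 149903508545*(473453 + √(-58446 - 134171)) = 149903508545*(473453 + √(-192617)) = 149903508545*(473453 + I*√192617) = 70972265831155885 + 149903508545*I*√192617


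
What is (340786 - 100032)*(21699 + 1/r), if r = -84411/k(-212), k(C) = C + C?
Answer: 440973383693602/84411 ≈ 5.2241e+9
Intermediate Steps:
k(C) = 2*C
r = 84411/424 (r = -84411/(2*(-212)) = -84411/(-424) = -84411*(-1/424) = 84411/424 ≈ 199.08)
(340786 - 100032)*(21699 + 1/r) = (340786 - 100032)*(21699 + 1/(84411/424)) = 240754*(21699 + 424/84411) = 240754*(1831634713/84411) = 440973383693602/84411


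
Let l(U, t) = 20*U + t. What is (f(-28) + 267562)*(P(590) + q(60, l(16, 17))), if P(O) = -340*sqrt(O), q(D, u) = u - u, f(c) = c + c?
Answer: -90952040*sqrt(590) ≈ -2.2092e+9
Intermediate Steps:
l(U, t) = t + 20*U
f(c) = 2*c
q(D, u) = 0
(f(-28) + 267562)*(P(590) + q(60, l(16, 17))) = (2*(-28) + 267562)*(-340*sqrt(590) + 0) = (-56 + 267562)*(-340*sqrt(590)) = 267506*(-340*sqrt(590)) = -90952040*sqrt(590)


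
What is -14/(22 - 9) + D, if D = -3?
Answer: -53/13 ≈ -4.0769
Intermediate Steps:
-14/(22 - 9) + D = -14/(22 - 9) - 3 = -14/13 - 3 = -53/13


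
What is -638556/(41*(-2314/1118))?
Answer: 27457908/3649 ≈ 7524.8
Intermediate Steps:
-638556/(41*(-2314/1118)) = -638556/(41*(-2314*1/1118)) = -638556/(41*(-89/43)) = -638556/(-3649/43) = -638556*(-43/3649) = 27457908/3649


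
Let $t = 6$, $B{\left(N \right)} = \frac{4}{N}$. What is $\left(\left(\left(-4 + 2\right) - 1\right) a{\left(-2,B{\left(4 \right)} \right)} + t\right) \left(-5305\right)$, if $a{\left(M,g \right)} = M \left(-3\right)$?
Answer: $63660$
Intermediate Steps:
$a{\left(M,g \right)} = - 3 M$
$\left(\left(\left(-4 + 2\right) - 1\right) a{\left(-2,B{\left(4 \right)} \right)} + t\right) \left(-5305\right) = \left(\left(\left(-4 + 2\right) - 1\right) \left(\left(-3\right) \left(-2\right)\right) + 6\right) \left(-5305\right) = \left(\left(-2 - 1\right) 6 + 6\right) \left(-5305\right) = \left(\left(-3\right) 6 + 6\right) \left(-5305\right) = \left(-18 + 6\right) \left(-5305\right) = \left(-12\right) \left(-5305\right) = 63660$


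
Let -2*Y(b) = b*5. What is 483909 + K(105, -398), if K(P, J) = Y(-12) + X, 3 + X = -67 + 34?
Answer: 483903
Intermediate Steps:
Y(b) = -5*b/2 (Y(b) = -b*5/2 = -5*b/2)
X = -36 (X = -3 + (-67 + 34) = -3 - 33 = -36)
K(P, J) = -6 (K(P, J) = -5/2*(-12) - 36 = 30 - 36 = -6)
483909 + K(105, -398) = 483909 - 6 = 483903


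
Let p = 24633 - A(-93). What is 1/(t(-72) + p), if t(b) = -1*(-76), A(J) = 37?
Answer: 1/24672 ≈ 4.0532e-5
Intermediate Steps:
t(b) = 76
p = 24596 (p = 24633 - 1*37 = 24633 - 37 = 24596)
1/(t(-72) + p) = 1/(76 + 24596) = 1/24672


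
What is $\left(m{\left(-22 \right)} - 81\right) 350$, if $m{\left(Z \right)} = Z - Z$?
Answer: $-28350$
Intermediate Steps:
$m{\left(Z \right)} = 0$
$\left(m{\left(-22 \right)} - 81\right) 350 = \left(0 - 81\right) 350 = \left(-81\right) 350 = -28350$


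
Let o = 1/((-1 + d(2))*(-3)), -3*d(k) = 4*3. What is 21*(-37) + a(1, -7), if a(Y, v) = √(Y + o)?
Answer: -777 + 4*√15/15 ≈ -775.97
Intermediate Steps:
d(k) = -4 (d(k) = -4*3/3 = -⅓*12 = -4)
o = 1/15 (o = 1/(-1 - 4*(-3)) = -⅓/(-5) = -⅕*(-⅓) = 1/15 ≈ 0.066667)
a(Y, v) = √(1/15 + Y) (a(Y, v) = √(Y + 1/15) = √(1/15 + Y))
21*(-37) + a(1, -7) = 21*(-37) + √(15 + 225*1)/15 = -777 + √(15 + 225)/15 = -777 + √240/15 = -777 + (4*√15)/15 = -777 + 4*√15/15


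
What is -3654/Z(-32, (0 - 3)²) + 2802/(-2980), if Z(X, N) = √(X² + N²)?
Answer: -1401/1490 - 3654*√1105/1105 ≈ -110.86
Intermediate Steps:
Z(X, N) = √(N² + X²)
-3654/Z(-32, (0 - 3)²) + 2802/(-2980) = -3654/√(((0 - 3)²)² + (-32)²) + 2802/(-2980) = -3654/√(((-3)²)² + 1024) + 2802*(-1/2980) = -3654/√(9² + 1024) - 1401/1490 = -3654/√(81 + 1024) - 1401/1490 = -3654*√1105/1105 - 1401/1490 = -1401/1490 - 3654*√1105/1105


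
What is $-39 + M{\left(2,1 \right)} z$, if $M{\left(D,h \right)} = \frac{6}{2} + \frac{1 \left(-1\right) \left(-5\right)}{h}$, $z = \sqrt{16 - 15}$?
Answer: $-31$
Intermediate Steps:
$z = 1$ ($z = \sqrt{1} = 1$)
$M{\left(D,h \right)} = 3 + \frac{5}{h}$ ($M{\left(D,h \right)} = 6 \cdot \frac{1}{2} + \frac{\left(-1\right) \left(-5\right)}{h} = 3 + \frac{5}{h}$)
$-39 + M{\left(2,1 \right)} z = -39 + \left(3 + \frac{5}{1}\right) 1 = -39 + \left(3 + 5 \cdot 1\right) 1 = -39 + \left(3 + 5\right) 1 = -39 + 8 \cdot 1 = -39 + 8 = -31$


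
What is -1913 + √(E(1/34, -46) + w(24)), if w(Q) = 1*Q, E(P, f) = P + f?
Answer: -1913 + 3*I*√2822/34 ≈ -1913.0 + 4.6873*I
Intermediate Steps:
w(Q) = Q
-1913 + √(E(1/34, -46) + w(24)) = -1913 + √((1/34 - 46) + 24) = -1913 + √(-1563/34 + 24) = -1913 + √(-747/34) = -1913 + 3*I*√2822/34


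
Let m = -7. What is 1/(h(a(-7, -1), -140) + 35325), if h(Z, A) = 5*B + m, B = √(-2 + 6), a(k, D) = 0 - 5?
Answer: 1/35328 ≈ 2.8306e-5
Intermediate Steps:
a(k, D) = -5
B = 2 (B = √4 = 2)
h(Z, A) = 3 (h(Z, A) = 5*2 - 7 = 10 - 7 = 3)
1/(h(a(-7, -1), -140) + 35325) = 1/(3 + 35325) = 1/35328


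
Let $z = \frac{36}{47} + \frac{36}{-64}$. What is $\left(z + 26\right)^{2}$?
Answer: $\frac{388287025}{565504} \approx 686.62$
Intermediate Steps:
$z = \frac{153}{752}$ ($z = 36 \cdot \frac{1}{47} + 36 \left(- \frac{1}{64}\right) = \frac{36}{47} - \frac{9}{16} = \frac{153}{752} \approx 0.20346$)
$\left(z + 26\right)^{2} = \left(\frac{153}{752} + 26\right)^{2} = \left(\frac{19705}{752}\right)^{2} = \frac{388287025}{565504}$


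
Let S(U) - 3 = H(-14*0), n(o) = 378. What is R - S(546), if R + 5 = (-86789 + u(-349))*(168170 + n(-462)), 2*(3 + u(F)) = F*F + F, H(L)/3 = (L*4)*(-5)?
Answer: -4393372176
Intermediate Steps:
H(L) = -60*L (H(L) = 3*((L*4)*(-5)) = 3*((4*L)*(-5)) = 3*(-20*L) = -60*L)
S(U) = 3 (S(U) = 3 - (-840)*0 = 3 - 60*0 = 3 + 0 = 3)
u(F) = -3 + F/2 + F²/2 (u(F) = -3 + (F*F + F)/2 = -3 + (F² + F)/2 = -3 + (F + F²)/2 = -3 + (F/2 + F²/2) = -3 + F/2 + F²/2)
R = -4393372173 (R = -5 + (-86789 + (-3 + (½)*(-349) + (½)*(-349)²))*(168170 + 378) = -5 + (-86789 + (-3 - 349/2 + (½)*121801))*168548 = -5 + (-86789 + (-3 - 349/2 + 121801/2))*168548 = -5 + (-86789 + 60723)*168548 = -5 - 26066*168548 = -5 - 4393372168 = -4393372173)
R - S(546) = -4393372173 - 1*3 = -4393372173 - 3 = -4393372176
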